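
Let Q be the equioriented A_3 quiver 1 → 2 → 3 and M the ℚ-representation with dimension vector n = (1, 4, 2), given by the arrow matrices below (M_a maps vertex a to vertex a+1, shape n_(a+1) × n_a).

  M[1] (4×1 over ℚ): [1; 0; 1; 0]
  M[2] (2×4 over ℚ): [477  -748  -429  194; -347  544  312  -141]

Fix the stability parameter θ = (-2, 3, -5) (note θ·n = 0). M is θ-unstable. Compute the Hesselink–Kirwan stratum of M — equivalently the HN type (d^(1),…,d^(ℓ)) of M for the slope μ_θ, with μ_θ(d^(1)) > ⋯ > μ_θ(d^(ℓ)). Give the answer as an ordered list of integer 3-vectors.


Barcode: M ≅ I[1,3], I[2,2]^2, I[2,3]. HN layers by μ_θ (3 steps, strictly decreasing):
  μ^(1)=3; μ^(2)=-1; μ^(3)=-2

((0, 2, 0); (0, 2, 2); (1, 0, 0))


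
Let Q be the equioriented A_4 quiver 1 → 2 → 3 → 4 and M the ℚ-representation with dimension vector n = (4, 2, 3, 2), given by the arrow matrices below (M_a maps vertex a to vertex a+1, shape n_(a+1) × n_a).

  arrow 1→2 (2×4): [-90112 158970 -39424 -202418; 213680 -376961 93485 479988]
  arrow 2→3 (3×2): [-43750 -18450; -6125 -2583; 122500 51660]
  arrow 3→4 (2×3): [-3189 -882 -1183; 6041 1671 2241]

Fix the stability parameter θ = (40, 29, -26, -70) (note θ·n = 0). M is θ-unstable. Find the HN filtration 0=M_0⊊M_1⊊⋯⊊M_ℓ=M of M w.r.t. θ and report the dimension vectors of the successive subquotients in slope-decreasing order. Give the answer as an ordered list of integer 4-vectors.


Interval decomposition of M: I[1,1]^2, I[1,2], I[1,4], I[3,3], I[3,4].
HN type (ℓ=5): μ^(1)=40; μ^(2)=69/2; μ^(3)=-27/4; μ^(4)=-26; μ^(5)=-48

((2, 0, 0, 0); (1, 1, 0, 0); (1, 1, 1, 1); (0, 0, 1, 0); (0, 0, 1, 1))


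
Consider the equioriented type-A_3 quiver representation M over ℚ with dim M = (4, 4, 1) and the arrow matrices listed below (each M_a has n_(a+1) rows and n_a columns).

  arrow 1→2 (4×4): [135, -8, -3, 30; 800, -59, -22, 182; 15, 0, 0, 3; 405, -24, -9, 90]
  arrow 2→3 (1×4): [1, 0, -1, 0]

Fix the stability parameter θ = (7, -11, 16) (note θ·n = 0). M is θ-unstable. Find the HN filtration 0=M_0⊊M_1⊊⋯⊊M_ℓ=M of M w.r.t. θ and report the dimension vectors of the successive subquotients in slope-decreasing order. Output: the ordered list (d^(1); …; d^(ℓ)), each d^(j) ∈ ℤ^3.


Barcode: M ≅ I[1,1], I[1,2]^2, I[1,3], I[2,2]. HN layers by μ_θ (4 steps, strictly decreasing):
  μ^(1)=16; μ^(2)=7; μ^(3)=-2; μ^(4)=-11

((0, 0, 1); (1, 0, 0); (3, 3, 0); (0, 1, 0))


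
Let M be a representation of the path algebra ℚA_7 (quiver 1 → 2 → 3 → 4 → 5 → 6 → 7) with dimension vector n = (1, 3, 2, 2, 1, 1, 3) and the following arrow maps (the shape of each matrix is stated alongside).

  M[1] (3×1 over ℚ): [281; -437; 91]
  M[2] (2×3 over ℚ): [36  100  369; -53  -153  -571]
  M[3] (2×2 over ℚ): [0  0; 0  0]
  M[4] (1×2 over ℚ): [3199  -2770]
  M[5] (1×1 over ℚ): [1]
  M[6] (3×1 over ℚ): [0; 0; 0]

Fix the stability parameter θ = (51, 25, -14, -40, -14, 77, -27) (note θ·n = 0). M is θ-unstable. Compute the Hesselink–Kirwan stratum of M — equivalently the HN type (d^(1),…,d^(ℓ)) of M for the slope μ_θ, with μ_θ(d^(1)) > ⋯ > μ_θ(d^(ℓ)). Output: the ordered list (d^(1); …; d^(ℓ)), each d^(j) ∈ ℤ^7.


Interval decomposition of M: I[1,3], I[2,2], I[2,3], I[4,4], I[4,6], I[7,7]^3.
HN type (ℓ=7): μ^(1)=77; μ^(2)=25; μ^(3)=62/3; μ^(4)=11/2; μ^(5)=-14; μ^(6)=-27; μ^(7)=-40

((0, 0, 0, 0, 0, 1, 0); (0, 1, 0, 0, 0, 0, 0); (1, 1, 1, 0, 0, 0, 0); (0, 1, 1, 0, 0, 0, 0); (0, 0, 0, 0, 1, 0, 0); (0, 0, 0, 0, 0, 0, 3); (0, 0, 0, 2, 0, 0, 0))


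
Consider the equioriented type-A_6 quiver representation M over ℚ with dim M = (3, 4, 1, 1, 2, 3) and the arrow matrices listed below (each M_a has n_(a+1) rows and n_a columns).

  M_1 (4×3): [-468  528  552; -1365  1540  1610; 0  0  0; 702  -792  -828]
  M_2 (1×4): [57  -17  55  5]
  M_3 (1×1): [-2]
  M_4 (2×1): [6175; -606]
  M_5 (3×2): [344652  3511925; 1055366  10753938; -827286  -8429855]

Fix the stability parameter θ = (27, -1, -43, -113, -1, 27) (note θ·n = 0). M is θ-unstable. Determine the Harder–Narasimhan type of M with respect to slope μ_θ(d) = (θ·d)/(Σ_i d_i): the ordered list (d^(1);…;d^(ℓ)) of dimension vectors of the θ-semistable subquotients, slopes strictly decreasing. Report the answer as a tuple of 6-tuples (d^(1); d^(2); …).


Via rank(M_{q-1}∘⋯∘M_p): M ≅ I[1,1]^2, I[1,6], I[2,2]^3, I[5,6], I[6,6].
μ_θ-semistable layers: μ^(1)=27; μ^(2)=-1; μ^(3)=-65/2

((2, 0, 0, 0, 0, 3); (0, 3, 0, 0, 2, 0); (1, 1, 1, 1, 0, 0))


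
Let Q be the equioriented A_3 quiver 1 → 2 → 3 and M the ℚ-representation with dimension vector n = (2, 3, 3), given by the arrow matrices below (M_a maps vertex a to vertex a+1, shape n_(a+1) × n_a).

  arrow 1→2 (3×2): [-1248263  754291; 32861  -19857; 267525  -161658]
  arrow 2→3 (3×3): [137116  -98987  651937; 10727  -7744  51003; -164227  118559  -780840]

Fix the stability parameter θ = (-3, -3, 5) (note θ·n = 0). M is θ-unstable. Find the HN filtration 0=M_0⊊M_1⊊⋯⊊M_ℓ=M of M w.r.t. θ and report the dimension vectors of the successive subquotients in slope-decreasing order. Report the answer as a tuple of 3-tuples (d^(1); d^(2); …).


Barcode: M ≅ I[1,2], I[1,3], I[2,3], I[3,3]. HN layers by μ_θ (2 steps, strictly decreasing):
  μ^(1)=5; μ^(2)=-3

((0, 0, 3); (2, 3, 0))


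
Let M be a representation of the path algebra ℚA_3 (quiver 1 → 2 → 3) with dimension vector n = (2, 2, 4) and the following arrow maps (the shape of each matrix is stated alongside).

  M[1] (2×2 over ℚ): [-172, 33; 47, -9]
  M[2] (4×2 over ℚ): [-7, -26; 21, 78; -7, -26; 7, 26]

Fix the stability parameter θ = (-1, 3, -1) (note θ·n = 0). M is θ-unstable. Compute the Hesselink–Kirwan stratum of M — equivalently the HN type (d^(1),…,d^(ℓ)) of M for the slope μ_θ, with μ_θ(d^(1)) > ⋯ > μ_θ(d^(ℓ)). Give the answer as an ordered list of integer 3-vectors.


Barcode: M ≅ I[1,2], I[1,3], I[3,3]^3. HN layers by μ_θ (3 steps, strictly decreasing):
  μ^(1)=3; μ^(2)=1; μ^(3)=-1

((0, 1, 0); (0, 1, 1); (2, 0, 3))


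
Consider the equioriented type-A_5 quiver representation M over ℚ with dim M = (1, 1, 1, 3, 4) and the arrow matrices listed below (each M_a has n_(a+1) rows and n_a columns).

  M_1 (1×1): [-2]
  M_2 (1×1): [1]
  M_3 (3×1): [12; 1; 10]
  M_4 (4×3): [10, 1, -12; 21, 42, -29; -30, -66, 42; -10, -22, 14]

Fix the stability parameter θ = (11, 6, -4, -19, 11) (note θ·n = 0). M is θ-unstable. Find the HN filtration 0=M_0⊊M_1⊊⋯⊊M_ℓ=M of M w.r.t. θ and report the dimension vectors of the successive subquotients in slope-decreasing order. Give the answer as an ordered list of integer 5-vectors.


Via rank(M_{q-1}∘⋯∘M_p): M ≅ I[1,5], I[4,4], I[4,5], I[5,5]^2.
μ_θ-semistable layers: μ^(1)=11; μ^(2)=-3/2; μ^(3)=-19

((0, 0, 0, 0, 4); (1, 1, 1, 1, 0); (0, 0, 0, 2, 0))


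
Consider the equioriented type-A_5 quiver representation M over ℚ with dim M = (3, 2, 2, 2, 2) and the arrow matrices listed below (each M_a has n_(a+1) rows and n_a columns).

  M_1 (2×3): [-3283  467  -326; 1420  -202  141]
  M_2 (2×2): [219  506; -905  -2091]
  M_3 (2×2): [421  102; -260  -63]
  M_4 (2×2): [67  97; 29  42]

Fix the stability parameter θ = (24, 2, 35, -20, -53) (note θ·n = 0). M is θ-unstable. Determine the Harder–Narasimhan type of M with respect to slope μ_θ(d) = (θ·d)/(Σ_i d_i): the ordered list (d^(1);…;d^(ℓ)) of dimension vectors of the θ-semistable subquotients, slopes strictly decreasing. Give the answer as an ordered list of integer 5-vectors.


Interval decomposition of M: I[1,1], I[1,5]^2.
HN type (ℓ=2): μ^(1)=24; μ^(2)=-12/5

((1, 0, 0, 0, 0); (2, 2, 2, 2, 2))


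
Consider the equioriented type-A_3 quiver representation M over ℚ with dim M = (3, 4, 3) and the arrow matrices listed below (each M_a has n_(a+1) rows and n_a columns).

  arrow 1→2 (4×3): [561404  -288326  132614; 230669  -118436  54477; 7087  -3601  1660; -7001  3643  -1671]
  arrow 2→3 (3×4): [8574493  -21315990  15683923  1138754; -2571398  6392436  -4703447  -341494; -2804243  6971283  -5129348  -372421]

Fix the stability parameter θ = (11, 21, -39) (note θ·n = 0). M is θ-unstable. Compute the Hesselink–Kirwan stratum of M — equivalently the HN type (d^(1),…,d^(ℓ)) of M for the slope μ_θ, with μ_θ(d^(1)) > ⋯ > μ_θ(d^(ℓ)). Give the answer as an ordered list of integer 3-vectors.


Via rank(M_{q-1}∘⋯∘M_p): M ≅ I[1,2], I[1,3]^2, I[2,3].
μ_θ-semistable layers: μ^(1)=21; μ^(2)=11; μ^(3)=-7/3; μ^(4)=-9

((0, 1, 0); (1, 0, 0); (2, 2, 2); (0, 1, 1))


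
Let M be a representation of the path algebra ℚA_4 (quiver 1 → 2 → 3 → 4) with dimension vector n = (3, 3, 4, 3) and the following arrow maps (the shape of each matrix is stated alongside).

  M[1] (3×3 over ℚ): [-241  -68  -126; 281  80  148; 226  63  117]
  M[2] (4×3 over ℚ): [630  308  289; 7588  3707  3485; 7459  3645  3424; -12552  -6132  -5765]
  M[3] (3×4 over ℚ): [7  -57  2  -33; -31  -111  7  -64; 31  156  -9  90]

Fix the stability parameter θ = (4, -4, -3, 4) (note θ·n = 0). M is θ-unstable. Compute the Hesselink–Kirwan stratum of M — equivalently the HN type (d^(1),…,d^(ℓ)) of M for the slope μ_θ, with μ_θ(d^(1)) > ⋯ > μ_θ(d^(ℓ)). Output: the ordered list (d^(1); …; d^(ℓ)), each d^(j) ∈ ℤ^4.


Interval decomposition of M: I[1,4]^3, I[3,3].
HN type (ℓ=3): μ^(1)=4; μ^(2)=-1; μ^(3)=-3

((0, 0, 0, 3); (3, 3, 3, 0); (0, 0, 1, 0))


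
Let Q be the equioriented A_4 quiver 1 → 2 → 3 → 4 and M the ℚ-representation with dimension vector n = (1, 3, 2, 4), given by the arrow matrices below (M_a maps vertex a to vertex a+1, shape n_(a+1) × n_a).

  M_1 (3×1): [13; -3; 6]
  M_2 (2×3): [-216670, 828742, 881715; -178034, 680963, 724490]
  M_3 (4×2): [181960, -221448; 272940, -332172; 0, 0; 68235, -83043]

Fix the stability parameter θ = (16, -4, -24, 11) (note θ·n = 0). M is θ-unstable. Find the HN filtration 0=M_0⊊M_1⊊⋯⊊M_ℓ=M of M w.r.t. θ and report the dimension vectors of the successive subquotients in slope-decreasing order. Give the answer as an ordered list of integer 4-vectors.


Barcode: M ≅ I[1,4], I[2,2], I[2,3], I[4,4]^3. HN layers by μ_θ (3 steps, strictly decreasing):
  μ^(1)=11; μ^(2)=-4; μ^(3)=-14

((0, 0, 0, 4); (1, 2, 1, 0); (0, 1, 1, 0))


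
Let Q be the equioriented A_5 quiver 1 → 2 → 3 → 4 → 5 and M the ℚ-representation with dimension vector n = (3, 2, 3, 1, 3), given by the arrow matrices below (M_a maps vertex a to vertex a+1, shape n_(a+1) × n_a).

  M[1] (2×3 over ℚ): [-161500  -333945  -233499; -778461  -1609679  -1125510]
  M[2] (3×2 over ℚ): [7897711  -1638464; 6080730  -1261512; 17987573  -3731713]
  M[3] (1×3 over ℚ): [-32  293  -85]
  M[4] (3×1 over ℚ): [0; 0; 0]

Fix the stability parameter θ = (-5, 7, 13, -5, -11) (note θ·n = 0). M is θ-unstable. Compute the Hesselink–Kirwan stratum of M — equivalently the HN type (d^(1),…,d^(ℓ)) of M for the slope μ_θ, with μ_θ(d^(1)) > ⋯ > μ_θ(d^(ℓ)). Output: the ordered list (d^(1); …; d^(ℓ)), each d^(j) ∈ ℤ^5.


Via rank(M_{q-1}∘⋯∘M_p): M ≅ I[1,1], I[1,3], I[1,4], I[3,3], I[5,5]^3.
μ_θ-semistable layers: μ^(1)=13; μ^(2)=7; μ^(3)=5; μ^(4)=-5; μ^(5)=-11

((0, 0, 2, 0, 0); (0, 1, 0, 0, 0); (0, 1, 1, 1, 0); (3, 0, 0, 0, 0); (0, 0, 0, 0, 3))


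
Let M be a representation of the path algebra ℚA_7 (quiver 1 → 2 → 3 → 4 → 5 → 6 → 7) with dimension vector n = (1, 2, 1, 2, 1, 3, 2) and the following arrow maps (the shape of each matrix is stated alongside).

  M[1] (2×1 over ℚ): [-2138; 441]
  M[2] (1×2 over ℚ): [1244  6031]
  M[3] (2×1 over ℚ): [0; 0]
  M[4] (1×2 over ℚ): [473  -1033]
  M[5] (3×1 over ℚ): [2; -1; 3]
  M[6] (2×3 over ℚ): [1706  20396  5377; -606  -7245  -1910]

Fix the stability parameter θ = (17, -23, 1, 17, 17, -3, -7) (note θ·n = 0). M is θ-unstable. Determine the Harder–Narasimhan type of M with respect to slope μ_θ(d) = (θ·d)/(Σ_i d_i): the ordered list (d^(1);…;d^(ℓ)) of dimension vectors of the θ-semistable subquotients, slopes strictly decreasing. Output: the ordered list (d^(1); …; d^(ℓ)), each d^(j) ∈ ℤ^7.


Interval decomposition of M: I[1,3], I[2,2], I[4,4], I[4,7], I[6,6], I[6,7].
HN type (ℓ=6): μ^(1)=17; μ^(2)=6; μ^(3)=1; μ^(4)=-3; μ^(5)=-5; μ^(6)=-23

((0, 0, 0, 1, 0, 0, 0); (0, 0, 0, 1, 1, 1, 1); (0, 0, 1, 0, 0, 0, 0); (1, 1, 0, 0, 0, 1, 0); (0, 0, 0, 0, 0, 1, 1); (0, 1, 0, 0, 0, 0, 0))


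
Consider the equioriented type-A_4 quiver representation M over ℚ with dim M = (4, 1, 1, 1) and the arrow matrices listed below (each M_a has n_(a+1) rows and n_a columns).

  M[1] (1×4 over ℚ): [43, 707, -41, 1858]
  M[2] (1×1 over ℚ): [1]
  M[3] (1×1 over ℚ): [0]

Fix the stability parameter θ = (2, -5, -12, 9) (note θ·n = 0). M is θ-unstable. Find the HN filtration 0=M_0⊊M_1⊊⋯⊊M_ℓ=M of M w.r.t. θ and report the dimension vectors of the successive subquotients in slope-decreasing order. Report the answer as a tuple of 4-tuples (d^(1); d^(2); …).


Barcode: M ≅ I[1,1]^3, I[1,3], I[4,4]. HN layers by μ_θ (3 steps, strictly decreasing):
  μ^(1)=9; μ^(2)=2; μ^(3)=-5

((0, 0, 0, 1); (3, 0, 0, 0); (1, 1, 1, 0))


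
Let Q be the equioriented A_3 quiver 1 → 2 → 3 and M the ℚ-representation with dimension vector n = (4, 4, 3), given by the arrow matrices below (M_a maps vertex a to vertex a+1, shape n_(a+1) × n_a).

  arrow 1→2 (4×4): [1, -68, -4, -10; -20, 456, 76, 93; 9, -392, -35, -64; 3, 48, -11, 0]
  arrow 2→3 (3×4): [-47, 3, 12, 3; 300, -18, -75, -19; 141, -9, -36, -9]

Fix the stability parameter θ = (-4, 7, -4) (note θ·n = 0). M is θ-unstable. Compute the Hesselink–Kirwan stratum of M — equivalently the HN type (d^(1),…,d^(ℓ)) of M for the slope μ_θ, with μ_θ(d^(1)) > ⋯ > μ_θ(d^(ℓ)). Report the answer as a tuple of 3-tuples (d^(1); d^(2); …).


Via rank(M_{q-1}∘⋯∘M_p): M ≅ I[1,1], I[1,2], I[1,3]^2, I[2,2], I[3,3].
μ_θ-semistable layers: μ^(1)=7; μ^(2)=3/2; μ^(3)=-4

((0, 2, 0); (0, 2, 2); (4, 0, 1))


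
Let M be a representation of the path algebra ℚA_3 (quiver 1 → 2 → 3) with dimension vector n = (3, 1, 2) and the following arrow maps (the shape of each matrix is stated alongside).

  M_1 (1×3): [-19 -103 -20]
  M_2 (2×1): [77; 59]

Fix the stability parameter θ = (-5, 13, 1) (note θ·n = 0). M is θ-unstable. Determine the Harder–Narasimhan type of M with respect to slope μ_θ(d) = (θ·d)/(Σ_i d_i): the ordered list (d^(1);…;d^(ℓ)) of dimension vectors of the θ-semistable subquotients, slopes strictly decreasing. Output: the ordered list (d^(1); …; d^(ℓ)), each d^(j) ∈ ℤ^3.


Via rank(M_{q-1}∘⋯∘M_p): M ≅ I[1,1]^2, I[1,3], I[3,3].
μ_θ-semistable layers: μ^(1)=7; μ^(2)=1; μ^(3)=-5

((0, 1, 1); (0, 0, 1); (3, 0, 0))


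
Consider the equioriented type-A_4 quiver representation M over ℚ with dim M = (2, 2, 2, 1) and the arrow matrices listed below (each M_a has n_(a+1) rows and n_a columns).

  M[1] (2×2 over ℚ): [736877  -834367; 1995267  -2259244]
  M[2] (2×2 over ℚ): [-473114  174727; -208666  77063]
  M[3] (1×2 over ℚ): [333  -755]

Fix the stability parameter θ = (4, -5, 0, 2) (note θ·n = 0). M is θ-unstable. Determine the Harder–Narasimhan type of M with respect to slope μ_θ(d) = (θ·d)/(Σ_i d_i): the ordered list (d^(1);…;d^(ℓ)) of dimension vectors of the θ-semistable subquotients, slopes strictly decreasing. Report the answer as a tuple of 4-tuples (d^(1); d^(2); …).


Barcode: M ≅ I[1,2], I[1,4], I[3,3]. HN layers by μ_θ (3 steps, strictly decreasing):
  μ^(1)=2; μ^(2)=0; μ^(3)=-1/2

((0, 0, 0, 1); (0, 0, 2, 0); (2, 2, 0, 0))


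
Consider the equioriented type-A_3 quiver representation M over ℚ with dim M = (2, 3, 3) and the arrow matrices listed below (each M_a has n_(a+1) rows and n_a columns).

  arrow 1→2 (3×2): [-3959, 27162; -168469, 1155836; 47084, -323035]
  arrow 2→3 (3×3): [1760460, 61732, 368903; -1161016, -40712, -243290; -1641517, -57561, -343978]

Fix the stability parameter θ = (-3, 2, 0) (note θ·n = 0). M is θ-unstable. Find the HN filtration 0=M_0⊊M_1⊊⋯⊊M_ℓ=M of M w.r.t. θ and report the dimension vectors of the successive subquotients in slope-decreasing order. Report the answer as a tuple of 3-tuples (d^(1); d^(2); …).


Via rank(M_{q-1}∘⋯∘M_p): M ≅ I[1,2], I[1,3], I[2,3], I[3,3].
μ_θ-semistable layers: μ^(1)=2; μ^(2)=1; μ^(3)=0; μ^(4)=-3

((0, 1, 0); (0, 2, 2); (0, 0, 1); (2, 0, 0))


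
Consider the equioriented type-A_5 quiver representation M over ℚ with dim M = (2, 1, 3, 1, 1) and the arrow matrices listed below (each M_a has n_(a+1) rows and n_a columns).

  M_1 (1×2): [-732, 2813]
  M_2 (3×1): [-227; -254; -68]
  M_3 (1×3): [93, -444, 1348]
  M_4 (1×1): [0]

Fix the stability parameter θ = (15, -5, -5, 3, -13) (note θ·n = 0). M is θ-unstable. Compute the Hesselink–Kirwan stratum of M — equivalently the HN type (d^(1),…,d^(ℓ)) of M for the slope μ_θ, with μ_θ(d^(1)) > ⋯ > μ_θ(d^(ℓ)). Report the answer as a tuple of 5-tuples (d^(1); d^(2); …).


Via rank(M_{q-1}∘⋯∘M_p): M ≅ I[1,1], I[1,4], I[3,3]^2, I[5,5].
μ_θ-semistable layers: μ^(1)=15; μ^(2)=3; μ^(3)=5/3; μ^(4)=-5; μ^(5)=-13

((1, 0, 0, 0, 0); (0, 0, 0, 1, 0); (1, 1, 1, 0, 0); (0, 0, 2, 0, 0); (0, 0, 0, 0, 1))


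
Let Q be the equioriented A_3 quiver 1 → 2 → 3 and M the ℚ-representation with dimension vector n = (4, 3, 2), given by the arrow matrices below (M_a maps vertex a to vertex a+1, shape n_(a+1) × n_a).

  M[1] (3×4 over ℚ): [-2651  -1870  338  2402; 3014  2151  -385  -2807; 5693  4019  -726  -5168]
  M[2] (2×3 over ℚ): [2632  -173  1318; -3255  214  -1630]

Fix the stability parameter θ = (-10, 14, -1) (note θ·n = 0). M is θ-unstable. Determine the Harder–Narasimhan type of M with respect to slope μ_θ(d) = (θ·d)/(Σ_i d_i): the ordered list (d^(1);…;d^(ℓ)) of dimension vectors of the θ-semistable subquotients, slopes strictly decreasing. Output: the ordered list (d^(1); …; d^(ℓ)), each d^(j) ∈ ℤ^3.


Interval decomposition of M: I[1,1], I[1,2], I[1,3]^2.
HN type (ℓ=3): μ^(1)=14; μ^(2)=13/2; μ^(3)=-10

((0, 1, 0); (0, 2, 2); (4, 0, 0))


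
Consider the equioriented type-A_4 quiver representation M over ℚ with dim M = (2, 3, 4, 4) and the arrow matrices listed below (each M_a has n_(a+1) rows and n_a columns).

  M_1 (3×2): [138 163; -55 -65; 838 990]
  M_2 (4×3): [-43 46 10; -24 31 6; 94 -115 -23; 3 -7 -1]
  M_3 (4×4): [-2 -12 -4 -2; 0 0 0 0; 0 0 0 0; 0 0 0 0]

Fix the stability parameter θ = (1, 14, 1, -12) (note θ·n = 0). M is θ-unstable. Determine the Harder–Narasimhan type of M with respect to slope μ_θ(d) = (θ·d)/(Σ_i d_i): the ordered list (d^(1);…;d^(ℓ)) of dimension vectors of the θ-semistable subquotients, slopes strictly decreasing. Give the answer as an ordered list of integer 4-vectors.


Via rank(M_{q-1}∘⋯∘M_p): M ≅ I[1,3], I[1,4], I[2,3], I[3,3], I[4,4]^3.
μ_θ-semistable layers: μ^(1)=15/2; μ^(2)=1; μ^(3)=-12

((0, 2, 2, 0); (2, 1, 2, 1); (0, 0, 0, 3))


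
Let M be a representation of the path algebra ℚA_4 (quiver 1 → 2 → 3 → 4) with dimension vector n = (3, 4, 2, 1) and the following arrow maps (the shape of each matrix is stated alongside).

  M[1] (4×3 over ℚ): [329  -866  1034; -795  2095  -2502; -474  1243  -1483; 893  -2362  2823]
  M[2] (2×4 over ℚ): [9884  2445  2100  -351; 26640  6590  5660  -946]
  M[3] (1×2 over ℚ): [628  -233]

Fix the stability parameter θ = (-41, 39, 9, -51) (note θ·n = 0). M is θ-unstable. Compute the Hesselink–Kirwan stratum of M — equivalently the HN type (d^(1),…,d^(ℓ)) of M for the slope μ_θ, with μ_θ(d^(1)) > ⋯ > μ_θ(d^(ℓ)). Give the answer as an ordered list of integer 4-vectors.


Via rank(M_{q-1}∘⋯∘M_p): M ≅ I[1,2]^2, I[1,4], I[2,3].
μ_θ-semistable layers: μ^(1)=39; μ^(2)=24; μ^(3)=-1; μ^(4)=-41

((0, 2, 0, 0); (0, 1, 1, 0); (0, 1, 1, 1); (3, 0, 0, 0))


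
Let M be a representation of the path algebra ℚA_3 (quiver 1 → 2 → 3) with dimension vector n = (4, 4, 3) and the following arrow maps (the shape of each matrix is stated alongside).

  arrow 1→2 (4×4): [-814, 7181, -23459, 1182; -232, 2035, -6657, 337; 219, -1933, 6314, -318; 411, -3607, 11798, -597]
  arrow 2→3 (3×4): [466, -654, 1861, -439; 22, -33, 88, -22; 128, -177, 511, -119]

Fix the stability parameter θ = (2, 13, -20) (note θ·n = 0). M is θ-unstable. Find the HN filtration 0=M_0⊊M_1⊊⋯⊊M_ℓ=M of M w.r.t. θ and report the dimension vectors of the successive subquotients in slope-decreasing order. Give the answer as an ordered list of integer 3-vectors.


Barcode: M ≅ I[1,1], I[1,2], I[1,3]^2, I[2,2], I[3,3]. HN layers by μ_θ (4 steps, strictly decreasing):
  μ^(1)=13; μ^(2)=2; μ^(3)=-5/3; μ^(4)=-20

((0, 2, 0); (2, 0, 0); (2, 2, 2); (0, 0, 1))


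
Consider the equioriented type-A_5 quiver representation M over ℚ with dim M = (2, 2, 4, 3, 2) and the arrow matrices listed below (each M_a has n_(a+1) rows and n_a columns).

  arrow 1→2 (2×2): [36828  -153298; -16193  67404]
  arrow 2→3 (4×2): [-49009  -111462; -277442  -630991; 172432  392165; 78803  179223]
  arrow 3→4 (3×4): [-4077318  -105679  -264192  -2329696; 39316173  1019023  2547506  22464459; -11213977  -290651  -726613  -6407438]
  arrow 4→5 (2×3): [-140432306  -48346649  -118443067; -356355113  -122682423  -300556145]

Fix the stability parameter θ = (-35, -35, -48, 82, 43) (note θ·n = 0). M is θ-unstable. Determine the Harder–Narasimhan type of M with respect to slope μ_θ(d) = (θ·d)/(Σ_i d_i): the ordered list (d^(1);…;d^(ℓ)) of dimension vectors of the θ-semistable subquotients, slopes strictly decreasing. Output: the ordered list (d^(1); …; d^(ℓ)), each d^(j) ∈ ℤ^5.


Barcode: M ≅ I[1,5]^2, I[3,3], I[3,4]. HN layers by μ_θ (4 steps, strictly decreasing):
  μ^(1)=82; μ^(2)=125/2; μ^(3)=-118/3; μ^(4)=-48

((0, 0, 0, 1, 0); (0, 0, 0, 2, 2); (2, 2, 2, 0, 0); (0, 0, 2, 0, 0))


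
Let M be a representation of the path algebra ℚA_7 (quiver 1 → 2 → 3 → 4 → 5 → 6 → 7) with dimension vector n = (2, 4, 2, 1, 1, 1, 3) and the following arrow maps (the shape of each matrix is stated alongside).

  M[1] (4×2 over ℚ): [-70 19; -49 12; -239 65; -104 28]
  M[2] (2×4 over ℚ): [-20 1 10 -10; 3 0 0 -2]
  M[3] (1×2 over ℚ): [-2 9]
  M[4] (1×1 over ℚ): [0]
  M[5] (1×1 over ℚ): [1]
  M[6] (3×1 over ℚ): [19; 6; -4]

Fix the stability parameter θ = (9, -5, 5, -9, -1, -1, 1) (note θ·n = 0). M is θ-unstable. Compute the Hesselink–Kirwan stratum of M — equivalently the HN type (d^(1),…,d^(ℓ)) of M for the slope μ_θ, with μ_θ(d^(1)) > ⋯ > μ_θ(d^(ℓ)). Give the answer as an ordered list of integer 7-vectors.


Interval decomposition of M: I[1,3], I[1,4], I[2,2]^2, I[5,7], I[7,7]^2.
HN type (ℓ=6): μ^(1)=5; μ^(2)=2; μ^(3)=1; μ^(4)=0; μ^(5)=-1; μ^(6)=-5

((0, 0, 1, 0, 0, 0, 0); (1, 1, 0, 0, 0, 0, 0); (0, 0, 0, 0, 0, 0, 3); (1, 1, 1, 1, 0, 0, 0); (0, 0, 0, 0, 1, 1, 0); (0, 2, 0, 0, 0, 0, 0))


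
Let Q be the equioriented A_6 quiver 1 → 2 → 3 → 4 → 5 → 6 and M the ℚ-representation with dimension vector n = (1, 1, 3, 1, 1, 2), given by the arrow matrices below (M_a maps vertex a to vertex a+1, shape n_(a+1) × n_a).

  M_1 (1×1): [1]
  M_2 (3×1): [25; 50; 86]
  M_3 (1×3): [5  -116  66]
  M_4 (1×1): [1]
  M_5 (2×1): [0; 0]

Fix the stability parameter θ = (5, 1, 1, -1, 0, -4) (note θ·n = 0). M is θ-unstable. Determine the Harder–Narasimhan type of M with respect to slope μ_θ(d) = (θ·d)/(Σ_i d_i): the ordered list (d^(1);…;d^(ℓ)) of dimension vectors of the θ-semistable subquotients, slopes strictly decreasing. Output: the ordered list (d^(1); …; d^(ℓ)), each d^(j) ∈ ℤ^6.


Barcode: M ≅ I[1,5], I[3,3]^2, I[6,6]^2. HN layers by μ_θ (3 steps, strictly decreasing):
  μ^(1)=6/5; μ^(2)=1; μ^(3)=-4

((1, 1, 1, 1, 1, 0); (0, 0, 2, 0, 0, 0); (0, 0, 0, 0, 0, 2))


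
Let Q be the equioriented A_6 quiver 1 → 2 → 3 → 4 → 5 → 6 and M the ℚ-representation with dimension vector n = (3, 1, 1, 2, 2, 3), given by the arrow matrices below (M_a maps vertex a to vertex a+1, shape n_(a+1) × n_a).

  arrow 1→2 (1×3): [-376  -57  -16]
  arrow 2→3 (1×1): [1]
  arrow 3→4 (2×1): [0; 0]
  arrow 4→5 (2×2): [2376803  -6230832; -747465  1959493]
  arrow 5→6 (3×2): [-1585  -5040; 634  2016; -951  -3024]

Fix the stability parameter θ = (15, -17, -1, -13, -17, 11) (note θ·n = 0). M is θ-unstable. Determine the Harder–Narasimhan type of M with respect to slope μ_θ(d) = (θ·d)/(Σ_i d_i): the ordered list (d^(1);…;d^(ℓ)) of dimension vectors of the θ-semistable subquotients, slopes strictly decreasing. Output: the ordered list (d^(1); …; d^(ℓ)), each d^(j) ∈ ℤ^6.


Via rank(M_{q-1}∘⋯∘M_p): M ≅ I[1,1]^2, I[1,3], I[4,5], I[4,6], I[6,6]^2.
μ_θ-semistable layers: μ^(1)=15; μ^(2)=11; μ^(3)=-1; μ^(4)=-15

((2, 0, 0, 0, 0, 0); (0, 0, 0, 0, 0, 3); (1, 1, 1, 0, 0, 0); (0, 0, 0, 2, 2, 0))


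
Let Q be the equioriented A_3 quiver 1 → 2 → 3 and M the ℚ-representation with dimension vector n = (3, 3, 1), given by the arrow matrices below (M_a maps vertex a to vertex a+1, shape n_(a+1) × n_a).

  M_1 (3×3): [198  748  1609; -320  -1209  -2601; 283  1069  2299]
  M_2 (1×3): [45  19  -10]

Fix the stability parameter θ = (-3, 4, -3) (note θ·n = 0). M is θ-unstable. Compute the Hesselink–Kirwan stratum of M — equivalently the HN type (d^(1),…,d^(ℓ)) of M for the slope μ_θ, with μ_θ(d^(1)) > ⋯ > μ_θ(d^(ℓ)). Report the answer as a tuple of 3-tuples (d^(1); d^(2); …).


Interval decomposition of M: I[1,2]^2, I[1,3].
HN type (ℓ=3): μ^(1)=4; μ^(2)=1/2; μ^(3)=-3

((0, 2, 0); (0, 1, 1); (3, 0, 0))


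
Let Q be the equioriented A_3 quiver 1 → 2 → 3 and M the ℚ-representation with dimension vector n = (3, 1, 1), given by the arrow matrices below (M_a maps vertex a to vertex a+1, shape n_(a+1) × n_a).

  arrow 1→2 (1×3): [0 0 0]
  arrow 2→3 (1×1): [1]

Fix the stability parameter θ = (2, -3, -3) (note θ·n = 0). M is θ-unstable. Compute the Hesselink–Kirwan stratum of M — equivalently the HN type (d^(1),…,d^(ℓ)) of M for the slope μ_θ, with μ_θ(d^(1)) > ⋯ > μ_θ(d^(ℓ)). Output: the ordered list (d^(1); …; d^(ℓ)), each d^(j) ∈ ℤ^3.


Via rank(M_{q-1}∘⋯∘M_p): M ≅ I[1,1]^3, I[2,3].
μ_θ-semistable layers: μ^(1)=2; μ^(2)=-3

((3, 0, 0); (0, 1, 1))


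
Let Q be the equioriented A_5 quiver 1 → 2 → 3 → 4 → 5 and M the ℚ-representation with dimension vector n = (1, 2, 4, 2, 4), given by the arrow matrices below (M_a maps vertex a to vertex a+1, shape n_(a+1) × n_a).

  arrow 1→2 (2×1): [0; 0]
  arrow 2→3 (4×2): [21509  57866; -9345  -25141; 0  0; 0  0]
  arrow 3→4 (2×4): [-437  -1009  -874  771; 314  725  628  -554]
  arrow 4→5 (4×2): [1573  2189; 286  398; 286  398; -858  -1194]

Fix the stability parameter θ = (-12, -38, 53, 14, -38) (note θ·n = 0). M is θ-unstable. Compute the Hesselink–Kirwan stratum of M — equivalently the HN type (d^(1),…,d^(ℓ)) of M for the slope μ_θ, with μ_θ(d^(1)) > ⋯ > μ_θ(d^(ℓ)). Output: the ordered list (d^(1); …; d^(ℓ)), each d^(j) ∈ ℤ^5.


Via rank(M_{q-1}∘⋯∘M_p): M ≅ I[1,1], I[2,4], I[2,5], I[3,3]^2, I[5,5]^3.
μ_θ-semistable layers: μ^(1)=53; μ^(2)=67/2; μ^(3)=29/3; μ^(4)=-12; μ^(5)=-38

((0, 0, 2, 0, 0); (0, 0, 1, 1, 0); (0, 0, 1, 1, 1); (1, 0, 0, 0, 0); (0, 2, 0, 0, 3))


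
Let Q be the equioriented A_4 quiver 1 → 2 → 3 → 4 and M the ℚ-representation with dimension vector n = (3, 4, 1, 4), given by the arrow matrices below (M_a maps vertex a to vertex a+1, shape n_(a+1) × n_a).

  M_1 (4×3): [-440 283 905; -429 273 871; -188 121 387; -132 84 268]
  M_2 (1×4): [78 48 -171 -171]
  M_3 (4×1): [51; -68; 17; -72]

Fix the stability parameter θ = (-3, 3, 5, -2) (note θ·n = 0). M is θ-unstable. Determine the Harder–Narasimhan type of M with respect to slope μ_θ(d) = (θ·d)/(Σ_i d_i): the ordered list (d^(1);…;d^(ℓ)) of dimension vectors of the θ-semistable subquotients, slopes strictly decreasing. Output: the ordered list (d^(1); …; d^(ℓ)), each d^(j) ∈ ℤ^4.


Via rank(M_{q-1}∘⋯∘M_p): M ≅ I[1,1], I[1,2], I[1,4], I[2,2]^2, I[4,4]^3.
μ_θ-semistable layers: μ^(1)=3; μ^(2)=2; μ^(3)=-2; μ^(4)=-3

((0, 3, 0, 0); (0, 1, 1, 1); (0, 0, 0, 3); (3, 0, 0, 0))


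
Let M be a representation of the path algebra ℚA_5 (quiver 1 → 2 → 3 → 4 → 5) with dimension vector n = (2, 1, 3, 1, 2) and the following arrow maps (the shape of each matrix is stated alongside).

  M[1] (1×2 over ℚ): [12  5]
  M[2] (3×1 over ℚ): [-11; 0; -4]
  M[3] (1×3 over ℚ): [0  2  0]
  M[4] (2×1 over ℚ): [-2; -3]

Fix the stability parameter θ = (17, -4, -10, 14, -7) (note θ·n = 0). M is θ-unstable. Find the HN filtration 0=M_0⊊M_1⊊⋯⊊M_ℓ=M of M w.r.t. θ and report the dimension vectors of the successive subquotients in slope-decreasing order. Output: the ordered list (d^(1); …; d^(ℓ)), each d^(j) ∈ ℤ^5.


Via rank(M_{q-1}∘⋯∘M_p): M ≅ I[1,1], I[1,3], I[3,3], I[3,5], I[5,5].
μ_θ-semistable layers: μ^(1)=17; μ^(2)=7/2; μ^(3)=1; μ^(4)=-7; μ^(5)=-10

((1, 0, 0, 0, 0); (0, 0, 0, 1, 1); (1, 1, 1, 0, 0); (0, 0, 0, 0, 1); (0, 0, 2, 0, 0))


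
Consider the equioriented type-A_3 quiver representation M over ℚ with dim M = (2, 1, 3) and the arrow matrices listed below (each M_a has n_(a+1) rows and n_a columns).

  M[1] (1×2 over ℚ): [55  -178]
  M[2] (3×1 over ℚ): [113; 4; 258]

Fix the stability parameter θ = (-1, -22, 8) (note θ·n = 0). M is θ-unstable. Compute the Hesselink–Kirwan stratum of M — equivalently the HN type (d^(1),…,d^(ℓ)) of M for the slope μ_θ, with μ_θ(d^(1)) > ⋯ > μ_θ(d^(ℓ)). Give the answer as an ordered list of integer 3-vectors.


Via rank(M_{q-1}∘⋯∘M_p): M ≅ I[1,1], I[1,3], I[3,3]^2.
μ_θ-semistable layers: μ^(1)=8; μ^(2)=-1; μ^(3)=-23/2

((0, 0, 3); (1, 0, 0); (1, 1, 0))


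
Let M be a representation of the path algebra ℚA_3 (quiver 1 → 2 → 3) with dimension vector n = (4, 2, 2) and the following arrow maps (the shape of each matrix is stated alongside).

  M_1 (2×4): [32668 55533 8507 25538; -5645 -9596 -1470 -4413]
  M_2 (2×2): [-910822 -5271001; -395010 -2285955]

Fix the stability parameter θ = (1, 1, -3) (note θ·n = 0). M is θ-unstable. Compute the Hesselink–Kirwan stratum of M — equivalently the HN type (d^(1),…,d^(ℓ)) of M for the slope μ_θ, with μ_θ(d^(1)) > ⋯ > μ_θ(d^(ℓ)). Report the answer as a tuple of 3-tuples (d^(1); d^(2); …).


Via rank(M_{q-1}∘⋯∘M_p): M ≅ I[1,1]^2, I[1,2], I[1,3], I[3,3].
μ_θ-semistable layers: μ^(1)=1; μ^(2)=-1/3; μ^(3)=-3

((3, 1, 0); (1, 1, 1); (0, 0, 1))


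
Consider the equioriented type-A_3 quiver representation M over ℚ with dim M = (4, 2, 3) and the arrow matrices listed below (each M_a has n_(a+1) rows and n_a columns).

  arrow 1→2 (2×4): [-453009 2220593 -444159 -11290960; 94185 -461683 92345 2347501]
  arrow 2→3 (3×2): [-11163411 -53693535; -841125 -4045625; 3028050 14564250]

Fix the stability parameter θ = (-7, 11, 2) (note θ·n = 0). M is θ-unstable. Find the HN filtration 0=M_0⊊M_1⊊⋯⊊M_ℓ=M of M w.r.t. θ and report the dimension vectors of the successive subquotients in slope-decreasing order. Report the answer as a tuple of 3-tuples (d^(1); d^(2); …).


Via rank(M_{q-1}∘⋯∘M_p): M ≅ I[1,1]^2, I[1,2], I[1,3], I[3,3]^2.
μ_θ-semistable layers: μ^(1)=11; μ^(2)=13/2; μ^(3)=2; μ^(4)=-7

((0, 1, 0); (0, 1, 1); (0, 0, 2); (4, 0, 0))


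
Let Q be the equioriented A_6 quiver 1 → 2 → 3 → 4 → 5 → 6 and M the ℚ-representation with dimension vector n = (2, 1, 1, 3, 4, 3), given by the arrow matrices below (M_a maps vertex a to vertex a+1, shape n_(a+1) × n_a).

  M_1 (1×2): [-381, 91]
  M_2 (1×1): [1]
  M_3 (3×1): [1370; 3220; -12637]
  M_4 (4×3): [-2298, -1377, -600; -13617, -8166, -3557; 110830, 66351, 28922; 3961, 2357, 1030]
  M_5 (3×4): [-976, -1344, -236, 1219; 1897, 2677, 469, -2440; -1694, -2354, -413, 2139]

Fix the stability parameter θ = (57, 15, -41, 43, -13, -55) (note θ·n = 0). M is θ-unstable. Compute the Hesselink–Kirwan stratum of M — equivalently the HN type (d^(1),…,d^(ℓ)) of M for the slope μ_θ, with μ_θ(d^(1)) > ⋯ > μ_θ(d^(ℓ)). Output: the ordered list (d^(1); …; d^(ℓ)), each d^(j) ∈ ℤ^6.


Interval decomposition of M: I[1,1], I[1,6], I[4,6]^2, I[5,5].
HN type (ℓ=4): μ^(1)=57; μ^(2)=1; μ^(3)=-25/3; μ^(4)=-13

((1, 0, 0, 0, 0, 0); (1, 1, 1, 1, 1, 1); (0, 0, 0, 2, 2, 2); (0, 0, 0, 0, 1, 0))


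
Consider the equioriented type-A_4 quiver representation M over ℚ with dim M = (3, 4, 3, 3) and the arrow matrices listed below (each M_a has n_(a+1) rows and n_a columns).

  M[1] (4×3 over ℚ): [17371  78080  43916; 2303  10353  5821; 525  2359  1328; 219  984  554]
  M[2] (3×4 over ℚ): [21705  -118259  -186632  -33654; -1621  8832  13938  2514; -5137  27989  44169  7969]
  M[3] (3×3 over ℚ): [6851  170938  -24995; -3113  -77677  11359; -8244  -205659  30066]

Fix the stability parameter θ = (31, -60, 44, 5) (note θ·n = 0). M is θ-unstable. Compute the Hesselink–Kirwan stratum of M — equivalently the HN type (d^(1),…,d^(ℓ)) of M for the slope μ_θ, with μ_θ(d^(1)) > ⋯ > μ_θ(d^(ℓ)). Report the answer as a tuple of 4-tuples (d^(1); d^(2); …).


Interval decomposition of M: I[1,3], I[1,4]^2, I[2,2], I[4,4].
HN type (ℓ=5): μ^(1)=44; μ^(2)=49/2; μ^(3)=5; μ^(4)=-29/2; μ^(5)=-60

((0, 0, 1, 0); (0, 0, 2, 2); (0, 0, 0, 1); (3, 3, 0, 0); (0, 1, 0, 0))


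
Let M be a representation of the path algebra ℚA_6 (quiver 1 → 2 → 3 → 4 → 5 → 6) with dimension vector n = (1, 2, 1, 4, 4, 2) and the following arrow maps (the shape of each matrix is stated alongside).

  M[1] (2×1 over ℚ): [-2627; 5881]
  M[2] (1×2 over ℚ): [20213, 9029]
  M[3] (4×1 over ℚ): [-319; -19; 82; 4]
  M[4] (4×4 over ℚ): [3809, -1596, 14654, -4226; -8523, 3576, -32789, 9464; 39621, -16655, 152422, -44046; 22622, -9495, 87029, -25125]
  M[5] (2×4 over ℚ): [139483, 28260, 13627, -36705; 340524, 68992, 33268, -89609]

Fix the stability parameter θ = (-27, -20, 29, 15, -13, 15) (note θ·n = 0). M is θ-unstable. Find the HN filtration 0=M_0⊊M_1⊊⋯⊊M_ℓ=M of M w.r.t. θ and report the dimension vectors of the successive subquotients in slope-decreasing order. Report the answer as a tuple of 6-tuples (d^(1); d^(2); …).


Via rank(M_{q-1}∘⋯∘M_p): M ≅ I[1,6], I[2,2], I[4,5]^2, I[4,6].
μ_θ-semistable layers: μ^(1)=15; μ^(2)=31/3; μ^(3)=1; μ^(4)=-20; μ^(5)=-27

((0, 0, 0, 0, 0, 2); (0, 0, 1, 1, 1, 0); (0, 0, 0, 3, 3, 0); (0, 2, 0, 0, 0, 0); (1, 0, 0, 0, 0, 0))


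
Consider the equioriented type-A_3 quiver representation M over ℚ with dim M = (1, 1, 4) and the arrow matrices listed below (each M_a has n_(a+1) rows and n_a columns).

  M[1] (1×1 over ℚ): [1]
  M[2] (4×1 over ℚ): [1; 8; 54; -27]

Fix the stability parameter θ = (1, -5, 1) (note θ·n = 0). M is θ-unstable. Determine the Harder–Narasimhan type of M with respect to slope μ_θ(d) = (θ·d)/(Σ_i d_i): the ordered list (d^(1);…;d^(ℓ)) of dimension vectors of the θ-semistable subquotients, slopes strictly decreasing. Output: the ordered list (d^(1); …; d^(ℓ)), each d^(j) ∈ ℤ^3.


Barcode: M ≅ I[1,3], I[3,3]^3. HN layers by μ_θ (2 steps, strictly decreasing):
  μ^(1)=1; μ^(2)=-2

((0, 0, 4); (1, 1, 0))


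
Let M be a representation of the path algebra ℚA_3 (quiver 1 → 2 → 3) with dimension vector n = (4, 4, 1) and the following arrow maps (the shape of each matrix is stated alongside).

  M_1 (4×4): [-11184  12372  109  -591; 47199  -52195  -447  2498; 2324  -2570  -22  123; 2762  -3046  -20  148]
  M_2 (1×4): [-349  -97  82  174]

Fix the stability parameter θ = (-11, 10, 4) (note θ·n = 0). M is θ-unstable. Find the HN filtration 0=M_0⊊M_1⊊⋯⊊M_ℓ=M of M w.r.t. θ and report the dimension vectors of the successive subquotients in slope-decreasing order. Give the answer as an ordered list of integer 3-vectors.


Via rank(M_{q-1}∘⋯∘M_p): M ≅ I[1,1], I[1,2]^2, I[1,3], I[2,2].
μ_θ-semistable layers: μ^(1)=10; μ^(2)=7; μ^(3)=-11

((0, 3, 0); (0, 1, 1); (4, 0, 0))


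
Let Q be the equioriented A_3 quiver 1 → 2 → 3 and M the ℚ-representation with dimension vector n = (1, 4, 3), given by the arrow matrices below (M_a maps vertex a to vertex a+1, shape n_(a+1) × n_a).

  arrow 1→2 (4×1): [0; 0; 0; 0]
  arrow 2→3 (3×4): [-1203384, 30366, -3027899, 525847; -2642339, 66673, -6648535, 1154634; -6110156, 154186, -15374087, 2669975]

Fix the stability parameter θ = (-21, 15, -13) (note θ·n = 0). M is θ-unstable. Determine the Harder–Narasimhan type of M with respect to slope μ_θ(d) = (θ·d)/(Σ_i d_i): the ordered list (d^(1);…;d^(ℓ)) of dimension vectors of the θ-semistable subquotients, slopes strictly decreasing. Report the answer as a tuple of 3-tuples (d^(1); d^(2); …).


Barcode: M ≅ I[1,1], I[2,2]^2, I[2,3]^2, I[3,3]. HN layers by μ_θ (4 steps, strictly decreasing):
  μ^(1)=15; μ^(2)=1; μ^(3)=-13; μ^(4)=-21

((0, 2, 0); (0, 2, 2); (0, 0, 1); (1, 0, 0))


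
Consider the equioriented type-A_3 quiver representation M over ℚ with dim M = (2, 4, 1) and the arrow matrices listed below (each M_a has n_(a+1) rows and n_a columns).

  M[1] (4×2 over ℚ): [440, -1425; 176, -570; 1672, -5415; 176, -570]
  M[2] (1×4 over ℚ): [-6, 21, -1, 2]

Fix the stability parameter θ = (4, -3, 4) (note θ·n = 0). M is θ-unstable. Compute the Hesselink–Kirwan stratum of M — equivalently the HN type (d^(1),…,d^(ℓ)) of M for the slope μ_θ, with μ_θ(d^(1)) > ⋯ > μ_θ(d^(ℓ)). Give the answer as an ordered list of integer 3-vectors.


Via rank(M_{q-1}∘⋯∘M_p): M ≅ I[1,1], I[1,3], I[2,2]^3.
μ_θ-semistable layers: μ^(1)=4; μ^(2)=1/2; μ^(3)=-3

((1, 0, 1); (1, 1, 0); (0, 3, 0))


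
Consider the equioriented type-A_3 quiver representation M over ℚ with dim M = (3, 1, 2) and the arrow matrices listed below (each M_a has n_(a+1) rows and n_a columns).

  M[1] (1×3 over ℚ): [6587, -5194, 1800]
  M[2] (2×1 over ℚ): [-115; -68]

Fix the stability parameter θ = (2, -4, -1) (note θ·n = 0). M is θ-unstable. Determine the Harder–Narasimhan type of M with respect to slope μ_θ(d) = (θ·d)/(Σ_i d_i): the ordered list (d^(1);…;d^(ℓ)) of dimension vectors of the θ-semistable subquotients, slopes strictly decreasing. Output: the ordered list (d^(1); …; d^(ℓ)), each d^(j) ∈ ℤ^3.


Interval decomposition of M: I[1,1]^2, I[1,3], I[3,3].
HN type (ℓ=2): μ^(1)=2; μ^(2)=-1

((2, 0, 0); (1, 1, 2))


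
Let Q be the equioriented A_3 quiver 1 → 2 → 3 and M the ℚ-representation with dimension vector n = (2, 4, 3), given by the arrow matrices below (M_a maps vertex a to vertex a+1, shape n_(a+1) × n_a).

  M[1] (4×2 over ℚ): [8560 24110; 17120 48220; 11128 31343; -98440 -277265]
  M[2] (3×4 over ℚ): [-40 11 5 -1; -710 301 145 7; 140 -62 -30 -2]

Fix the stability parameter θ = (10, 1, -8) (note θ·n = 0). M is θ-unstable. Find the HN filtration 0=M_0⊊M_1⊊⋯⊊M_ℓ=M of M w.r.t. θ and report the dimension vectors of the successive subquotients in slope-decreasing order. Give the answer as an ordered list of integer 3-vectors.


Barcode: M ≅ I[1,1], I[1,2], I[2,2], I[2,3]^2, I[3,3]. HN layers by μ_θ (5 steps, strictly decreasing):
  μ^(1)=10; μ^(2)=11/2; μ^(3)=1; μ^(4)=-7/2; μ^(5)=-8

((1, 0, 0); (1, 1, 0); (0, 1, 0); (0, 2, 2); (0, 0, 1))


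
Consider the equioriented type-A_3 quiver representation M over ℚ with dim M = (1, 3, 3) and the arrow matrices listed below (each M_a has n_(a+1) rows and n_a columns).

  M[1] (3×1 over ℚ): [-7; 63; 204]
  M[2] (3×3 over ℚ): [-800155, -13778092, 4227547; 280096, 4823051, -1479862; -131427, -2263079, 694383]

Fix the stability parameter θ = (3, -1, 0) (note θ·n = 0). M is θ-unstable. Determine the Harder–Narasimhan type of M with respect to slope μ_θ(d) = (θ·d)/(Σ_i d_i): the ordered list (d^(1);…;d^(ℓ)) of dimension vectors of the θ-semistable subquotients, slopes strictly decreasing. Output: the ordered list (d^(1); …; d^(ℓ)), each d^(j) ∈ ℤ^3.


Via rank(M_{q-1}∘⋯∘M_p): M ≅ I[1,3], I[2,3]^2.
μ_θ-semistable layers: μ^(1)=2/3; μ^(2)=0; μ^(3)=-1

((1, 1, 1); (0, 0, 2); (0, 2, 0))
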